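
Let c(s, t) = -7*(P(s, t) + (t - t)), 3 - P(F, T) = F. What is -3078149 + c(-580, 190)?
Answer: -3082230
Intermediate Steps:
P(F, T) = 3 - F
c(s, t) = -21 + 7*s (c(s, t) = -7*((3 - s) + (t - t)) = -7*((3 - s) + 0) = -7*(3 - s) = -21 + 7*s)
-3078149 + c(-580, 190) = -3078149 + (-21 + 7*(-580)) = -3078149 + (-21 - 4060) = -3078149 - 4081 = -3082230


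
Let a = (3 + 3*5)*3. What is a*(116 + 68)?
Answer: 9936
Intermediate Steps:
a = 54 (a = (3 + 15)*3 = 18*3 = 54)
a*(116 + 68) = 54*(116 + 68) = 54*184 = 9936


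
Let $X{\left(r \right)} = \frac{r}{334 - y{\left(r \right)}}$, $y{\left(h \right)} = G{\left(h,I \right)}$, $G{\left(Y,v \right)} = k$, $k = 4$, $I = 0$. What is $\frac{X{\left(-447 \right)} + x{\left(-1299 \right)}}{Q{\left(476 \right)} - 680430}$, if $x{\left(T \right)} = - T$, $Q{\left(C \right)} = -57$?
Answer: $- \frac{142741}{74853570} \approx -0.0019069$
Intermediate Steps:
$G{\left(Y,v \right)} = 4$
$y{\left(h \right)} = 4$
$X{\left(r \right)} = \frac{r}{330}$ ($X{\left(r \right)} = \frac{r}{334 - 4} = \frac{r}{330}$)
$\frac{X{\left(-447 \right)} + x{\left(-1299 \right)}}{Q{\left(476 \right)} - 680430} = \frac{\frac{1}{330} \left(-447\right) - -1299}{-57 - 680430} = \frac{- \frac{149}{110} + 1299}{-680487} = \frac{142741}{110} \left(- \frac{1}{680487}\right) = - \frac{142741}{74853570}$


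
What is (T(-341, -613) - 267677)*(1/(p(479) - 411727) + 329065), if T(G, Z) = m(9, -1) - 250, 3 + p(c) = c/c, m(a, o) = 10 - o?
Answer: -36298760916227744/411729 ≈ -8.8162e+10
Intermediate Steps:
p(c) = -2 (p(c) = -3 + c/c = -3 + 1 = -2)
T(G, Z) = -239 (T(G, Z) = (10 - 1*(-1)) - 250 = (10 + 1) - 250 = 11 - 250 = -239)
(T(-341, -613) - 267677)*(1/(p(479) - 411727) + 329065) = (-239 - 267677)*(1/(-2 - 411727) + 329065) = -267916*(1/(-411729) + 329065) = -267916*(-1/411729 + 329065) = -267916*135485603384/411729 = -36298760916227744/411729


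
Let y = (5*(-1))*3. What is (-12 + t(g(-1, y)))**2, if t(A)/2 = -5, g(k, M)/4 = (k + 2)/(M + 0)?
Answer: 484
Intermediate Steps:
y = -15 (y = -5*3 = -15)
g(k, M) = 4*(2 + k)/M (g(k, M) = 4*((k + 2)/(M + 0)) = 4*((2 + k)/M) = 4*(2 + k)/M)
t(A) = -10 (t(A) = 2*(-5) = -10)
(-12 + t(g(-1, y)))**2 = (-12 - 10)**2 = (-22)**2 = 484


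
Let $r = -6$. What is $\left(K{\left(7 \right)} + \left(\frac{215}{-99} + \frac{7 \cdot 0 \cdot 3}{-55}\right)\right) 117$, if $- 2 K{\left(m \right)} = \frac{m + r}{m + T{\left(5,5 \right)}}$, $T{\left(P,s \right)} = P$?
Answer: $- \frac{22789}{88} \approx -258.97$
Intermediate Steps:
$K{\left(m \right)} = - \frac{-6 + m}{2 \left(5 + m\right)}$ ($K{\left(m \right)} = - \frac{\left(m - 6\right) \frac{1}{m + 5}}{2} = - \frac{\left(-6 + m\right) \frac{1}{5 + m}}{2} = - \frac{\frac{1}{5 + m} \left(-6 + m\right)}{2} = - \frac{-6 + m}{2 \left(5 + m\right)}$)
$\left(K{\left(7 \right)} + \left(\frac{215}{-99} + \frac{7 \cdot 0 \cdot 3}{-55}\right)\right) 117 = \left(\frac{6 - 7}{2 \left(5 + 7\right)} + \left(\frac{215}{-99} + \frac{7 \cdot 0 \cdot 3}{-55}\right)\right) 117 = \left(\frac{6 - 7}{2 \cdot 12} + \left(215 \left(- \frac{1}{99}\right) + 7 \cdot 0 \left(- \frac{1}{55}\right)\right)\right) 117 = \left(\frac{1}{2} \cdot \frac{1}{12} \left(-1\right) + \left(- \frac{215}{99} + 0 \left(- \frac{1}{55}\right)\right)\right) 117 = \left(- \frac{1}{24} + \left(- \frac{215}{99} + 0\right)\right) 117 = \left(- \frac{1}{24} - \frac{215}{99}\right) 117 = \left(- \frac{1753}{792}\right) 117 = - \frac{22789}{88}$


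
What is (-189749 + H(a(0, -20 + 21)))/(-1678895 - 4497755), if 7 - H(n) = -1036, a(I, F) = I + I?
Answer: 94353/3088325 ≈ 0.030552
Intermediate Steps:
a(I, F) = 2*I
H(n) = 1043 (H(n) = 7 - 1*(-1036) = 7 + 1036 = 1043)
(-189749 + H(a(0, -20 + 21)))/(-1678895 - 4497755) = (-189749 + 1043)/(-1678895 - 4497755) = -188706/(-6176650) = -188706*(-1/6176650) = 94353/3088325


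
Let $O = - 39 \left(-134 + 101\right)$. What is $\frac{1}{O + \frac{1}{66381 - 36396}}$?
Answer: $\frac{29985}{38590696} \approx 0.000777$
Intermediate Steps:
$O = 1287$ ($O = \left(-39\right) \left(-33\right) = 1287$)
$\frac{1}{O + \frac{1}{66381 - 36396}} = \frac{1}{1287 + \frac{1}{66381 - 36396}} = \frac{1}{1287 + \frac{1}{29985}} = \frac{1}{\frac{38590696}{29985}} = \frac{29985}{38590696}$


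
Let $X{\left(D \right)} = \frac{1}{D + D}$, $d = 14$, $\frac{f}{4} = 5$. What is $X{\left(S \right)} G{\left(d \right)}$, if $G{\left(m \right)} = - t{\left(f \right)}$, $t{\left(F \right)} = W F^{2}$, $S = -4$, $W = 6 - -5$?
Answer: $550$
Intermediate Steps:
$f = 20$ ($f = 4 \cdot 5 = 20$)
$W = 11$ ($W = 6 + 5 = 11$)
$t{\left(F \right)} = 11 F^{2}$
$X{\left(D \right)} = \frac{1}{2 D}$
$G{\left(m \right)} = -4400$ ($G{\left(m \right)} = - 11 \cdot 20^{2} = - 11 \cdot 400 = \left(-1\right) 4400 = -4400$)
$X{\left(S \right)} G{\left(d \right)} = \frac{1}{2 \left(-4\right)} \left(-4400\right) = \frac{1}{2} \left(- \frac{1}{4}\right) \left(-4400\right) = \left(- \frac{1}{8}\right) \left(-4400\right) = 550$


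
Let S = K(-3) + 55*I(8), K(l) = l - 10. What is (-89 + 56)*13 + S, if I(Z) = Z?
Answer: -2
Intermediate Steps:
K(l) = -10 + l
S = 427 (S = (-10 - 3) + 55*8 = -13 + 440 = 427)
(-89 + 56)*13 + S = (-89 + 56)*13 + 427 = -33*13 + 427 = -429 + 427 = -2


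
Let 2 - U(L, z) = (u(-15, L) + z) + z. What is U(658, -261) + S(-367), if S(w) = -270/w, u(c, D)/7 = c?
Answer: 231113/367 ≈ 629.74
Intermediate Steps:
u(c, D) = 7*c
U(L, z) = 107 - 2*z (U(L, z) = 2 - ((7*(-15) + z) + z) = 2 - ((-105 + z) + z) = 2 - (-105 + 2*z) = 2 + (105 - 2*z) = 107 - 2*z)
U(658, -261) + S(-367) = (107 - 2*(-261)) - 270/(-367) = (107 + 522) - 270*(-1/367) = 629 + 270/367 = 231113/367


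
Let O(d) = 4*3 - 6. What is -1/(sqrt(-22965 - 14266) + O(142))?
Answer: I/(sqrt(37231) - 6*I) ≈ -0.000161 + 0.0051776*I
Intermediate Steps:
O(d) = 6 (O(d) = 12 - 6 = 6)
-1/(sqrt(-22965 - 14266) + O(142)) = -1/(sqrt(-22965 - 14266) + 6) = -1/(sqrt(-37231) + 6) = -1/(I*sqrt(37231) + 6) = -1/(6 + I*sqrt(37231))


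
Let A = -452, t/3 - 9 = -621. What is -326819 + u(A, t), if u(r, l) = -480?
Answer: -327299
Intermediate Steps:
t = -1836 (t = 27 + 3*(-621) = 27 - 1863 = -1836)
-326819 + u(A, t) = -326819 - 480 = -327299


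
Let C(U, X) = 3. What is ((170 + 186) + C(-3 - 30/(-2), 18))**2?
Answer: 128881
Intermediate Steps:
((170 + 186) + C(-3 - 30/(-2), 18))**2 = ((170 + 186) + 3)**2 = (356 + 3)**2 = 359**2 = 128881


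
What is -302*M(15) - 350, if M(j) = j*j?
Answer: -68300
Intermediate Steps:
M(j) = j²
-302*M(15) - 350 = -302*15² - 350 = -302*225 - 350 = -67950 - 350 = -68300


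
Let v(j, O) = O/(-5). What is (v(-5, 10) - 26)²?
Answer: 784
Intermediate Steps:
v(j, O) = -O/5 (v(j, O) = O*(-⅕) = -O/5)
(v(-5, 10) - 26)² = (-⅕*10 - 26)² = (-2 - 26)² = (-28)² = 784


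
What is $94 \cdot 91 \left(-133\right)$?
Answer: $-1137682$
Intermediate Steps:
$94 \cdot 91 \left(-133\right) = 8554 \left(-133\right) = -1137682$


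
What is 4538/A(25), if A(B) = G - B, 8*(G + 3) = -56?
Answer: -4538/35 ≈ -129.66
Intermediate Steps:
G = -10 (G = -3 + (⅛)*(-56) = -3 - 7 = -10)
A(B) = -10 - B
4538/A(25) = 4538/(-10 - 1*25) = 4538/(-10 - 25) = 4538/(-35) = 4538*(-1/35) = -4538/35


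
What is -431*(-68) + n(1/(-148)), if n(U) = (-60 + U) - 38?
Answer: 4323079/148 ≈ 29210.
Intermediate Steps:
n(U) = -98 + U
-431*(-68) + n(1/(-148)) = -431*(-68) + (-98 + 1/(-148)) = 29308 + (-98 - 1/148) = 29308 - 14505/148 = 4323079/148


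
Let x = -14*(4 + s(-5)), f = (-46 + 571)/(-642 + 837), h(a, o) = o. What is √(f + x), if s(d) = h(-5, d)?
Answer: √2821/13 ≈ 4.0856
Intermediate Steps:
s(d) = d
f = 35/13 (f = 525/195 = 525*(1/195) = 35/13 ≈ 2.6923)
x = 14 (x = -14*(4 - 5) = -14*(-1) = 14)
√(f + x) = √(35/13 + 14) = √(217/13) = √2821/13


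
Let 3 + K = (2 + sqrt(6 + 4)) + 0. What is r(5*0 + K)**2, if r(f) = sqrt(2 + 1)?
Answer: 3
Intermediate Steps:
K = -1 + sqrt(10) (K = -3 + ((2 + sqrt(6 + 4)) + 0) = -3 + ((2 + sqrt(10)) + 0) = -3 + (2 + sqrt(10)) = -1 + sqrt(10) ≈ 2.1623)
r(f) = sqrt(3)
r(5*0 + K)**2 = (sqrt(3))**2 = 3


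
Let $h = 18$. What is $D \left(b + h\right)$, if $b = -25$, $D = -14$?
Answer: $98$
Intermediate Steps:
$D \left(b + h\right) = - 14 \left(-25 + 18\right) = \left(-14\right) \left(-7\right) = 98$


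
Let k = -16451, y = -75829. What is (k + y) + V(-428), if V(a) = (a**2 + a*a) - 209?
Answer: 273879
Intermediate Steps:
V(a) = -209 + 2*a**2 (V(a) = (a**2 + a**2) - 209 = 2*a**2 - 209 = -209 + 2*a**2)
(k + y) + V(-428) = (-16451 - 75829) + (-209 + 2*(-428)**2) = -92280 + (-209 + 2*183184) = -92280 + (-209 + 366368) = -92280 + 366159 = 273879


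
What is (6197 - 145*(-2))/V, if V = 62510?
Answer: 6487/62510 ≈ 0.10378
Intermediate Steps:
(6197 - 145*(-2))/V = (6197 - 145*(-2))/62510 = (6197 + 290)*(1/62510) = 6487*(1/62510) = 6487/62510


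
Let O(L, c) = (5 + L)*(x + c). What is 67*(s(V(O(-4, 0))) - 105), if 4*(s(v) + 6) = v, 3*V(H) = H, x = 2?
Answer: -44555/6 ≈ -7425.8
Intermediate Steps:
O(L, c) = (2 + c)*(5 + L) (O(L, c) = (5 + L)*(2 + c) = (2 + c)*(5 + L))
V(H) = H/3
s(v) = -6 + v/4
67*(s(V(O(-4, 0))) - 105) = 67*((-6 + ((10 + 2*(-4) + 5*0 - 4*0)/3)/4) - 105) = 67*((-6 + ((10 - 8 + 0 + 0)/3)/4) - 105) = 67*((-6 + ((1/3)*2)/4) - 105) = 67*((-6 + (1/4)*(2/3)) - 105) = 67*((-6 + 1/6) - 105) = 67*(-35/6 - 105) = 67*(-665/6) = -44555/6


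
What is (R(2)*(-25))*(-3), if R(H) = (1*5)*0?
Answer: 0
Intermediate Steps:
R(H) = 0 (R(H) = 5*0 = 0)
(R(2)*(-25))*(-3) = (0*(-25))*(-3) = 0*(-3) = 0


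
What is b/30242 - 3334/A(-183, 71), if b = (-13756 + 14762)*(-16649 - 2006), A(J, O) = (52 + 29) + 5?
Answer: -428695702/650203 ≈ -659.33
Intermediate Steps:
A(J, O) = 86 (A(J, O) = 81 + 5 = 86)
b = -18766930 (b = 1006*(-18655) = -18766930)
b/30242 - 3334/A(-183, 71) = -18766930/30242 - 3334/86 = -18766930*1/30242 - 3334*1/86 = -9383465/15121 - 1667/43 = -428695702/650203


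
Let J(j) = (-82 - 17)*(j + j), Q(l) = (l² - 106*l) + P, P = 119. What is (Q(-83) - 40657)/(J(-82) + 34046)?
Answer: -24851/50282 ≈ -0.49423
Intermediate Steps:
Q(l) = 119 + l² - 106*l (Q(l) = (l² - 106*l) + 119 = 119 + l² - 106*l)
J(j) = -198*j
(Q(-83) - 40657)/(J(-82) + 34046) = ((119 + (-83)² - 106*(-83)) - 40657)/(-198*(-82) + 34046) = ((119 + 6889 + 8798) - 40657)/(16236 + 34046) = (15806 - 40657)/50282 = -24851*1/50282 = -24851/50282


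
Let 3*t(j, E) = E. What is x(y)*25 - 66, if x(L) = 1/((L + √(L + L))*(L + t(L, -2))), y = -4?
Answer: -1823/28 + 25*I*√2/56 ≈ -65.107 + 0.63135*I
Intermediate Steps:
t(j, E) = E/3
x(L) = 1/((-⅔ + L)*(L + √2*√L)) (x(L) = 1/((L + √(L + L))*(L + (⅓)*(-2))) = 1/((L + √(2*L))*(L - ⅔)) = 1/((L + √2*√L)*(-⅔ + L)) = 1/((-⅔ + L)*(L + √2*√L)))
x(y)*25 - 66 = (3/(-2*(-4) + 3*(-4)² - 2*√2*√(-4) + 3*√2*(-4)^(3/2)))*25 - 66 = (3/(8 + 3*16 - 2*√2*2*I + 3*√2*(-8*I)))*25 - 66 = (3/(8 + 48 - 4*I*√2 - 24*I*√2))*25 - 66 = (3/(56 - 28*I*√2))*25 - 66 = 75/(56 - 28*I*√2) - 66 = -66 + 75/(56 - 28*I*√2)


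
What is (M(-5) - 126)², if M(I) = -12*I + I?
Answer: 5041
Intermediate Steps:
M(I) = -11*I
(M(-5) - 126)² = (-11*(-5) - 126)² = (55 - 126)² = (-71)² = 5041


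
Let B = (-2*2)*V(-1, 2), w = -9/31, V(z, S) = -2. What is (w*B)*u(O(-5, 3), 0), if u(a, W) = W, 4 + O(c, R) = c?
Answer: 0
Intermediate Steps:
O(c, R) = -4 + c
w = -9/31 (w = -9*1/31 = -9/31 ≈ -0.29032)
B = 8 (B = -2*2*(-2) = -4*(-2) = 8)
(w*B)*u(O(-5, 3), 0) = -9/31*8*0 = -72/31*0 = 0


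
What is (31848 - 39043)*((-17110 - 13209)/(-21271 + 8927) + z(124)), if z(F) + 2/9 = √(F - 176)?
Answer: -1785676685/111096 - 14390*I*√13 ≈ -16073.0 - 51884.0*I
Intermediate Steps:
z(F) = -2/9 + √(-176 + F) (z(F) = -2/9 + √(F - 176) = -2/9 + √(-176 + F))
(31848 - 39043)*((-17110 - 13209)/(-21271 + 8927) + z(124)) = (31848 - 39043)*((-17110 - 13209)/(-21271 + 8927) + (-2/9 + √(-176 + 124))) = -7195*(-30319/(-12344) + (-2/9 + √(-52))) = -7195*(-30319*(-1/12344) + (-2/9 + 2*I*√13)) = -7195*(30319/12344 + (-2/9 + 2*I*√13)) = -7195*(248183/111096 + 2*I*√13) = -1785676685/111096 - 14390*I*√13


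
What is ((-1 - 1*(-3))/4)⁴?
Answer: 1/16 ≈ 0.062500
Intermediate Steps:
((-1 - 1*(-3))/4)⁴ = ((-1 + 3)*(¼))⁴ = (2*(¼))⁴ = (½)⁴ = 1/16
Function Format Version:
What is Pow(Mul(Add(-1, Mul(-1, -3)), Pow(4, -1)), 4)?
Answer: Rational(1, 16) ≈ 0.062500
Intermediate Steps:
Pow(Mul(Add(-1, Mul(-1, -3)), Pow(4, -1)), 4) = Pow(Mul(Add(-1, 3), Rational(1, 4)), 4) = Pow(Mul(2, Rational(1, 4)), 4) = Pow(Rational(1, 2), 4) = Rational(1, 16)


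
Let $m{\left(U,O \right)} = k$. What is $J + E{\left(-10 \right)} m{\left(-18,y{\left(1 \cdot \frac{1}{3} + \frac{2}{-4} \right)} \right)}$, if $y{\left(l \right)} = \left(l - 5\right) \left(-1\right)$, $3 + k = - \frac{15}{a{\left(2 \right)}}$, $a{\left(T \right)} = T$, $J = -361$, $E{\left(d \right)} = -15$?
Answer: $- \frac{407}{2} \approx -203.5$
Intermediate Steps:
$k = - \frac{21}{2}$ ($k = -3 - \frac{15}{2} = - \frac{21}{2} \approx -10.5$)
$y{\left(l \right)} = 5 - l$ ($y{\left(l \right)} = \left(-5 + l\right) \left(-1\right) = 5 - l$)
$m{\left(U,O \right)} = - \frac{21}{2}$
$J + E{\left(-10 \right)} m{\left(-18,y{\left(1 \cdot \frac{1}{3} + \frac{2}{-4} \right)} \right)} = -361 - - \frac{315}{2} = -361 + \frac{315}{2} = - \frac{407}{2}$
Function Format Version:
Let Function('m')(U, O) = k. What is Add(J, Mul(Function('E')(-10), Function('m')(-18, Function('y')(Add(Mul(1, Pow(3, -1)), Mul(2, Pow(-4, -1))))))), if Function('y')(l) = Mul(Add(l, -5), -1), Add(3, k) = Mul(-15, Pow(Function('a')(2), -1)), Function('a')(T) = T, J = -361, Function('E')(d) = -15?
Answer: Rational(-407, 2) ≈ -203.50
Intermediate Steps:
k = Rational(-21, 2) (k = Add(-3, Mul(-15, Pow(2, -1))) = Add(-3, Mul(-15, Rational(1, 2))) = Add(-3, Rational(-15, 2)) = Rational(-21, 2) ≈ -10.500)
Function('y')(l) = Add(5, Mul(-1, l)) (Function('y')(l) = Mul(Add(-5, l), -1) = Add(5, Mul(-1, l)))
Function('m')(U, O) = Rational(-21, 2)
Add(J, Mul(Function('E')(-10), Function('m')(-18, Function('y')(Add(Mul(1, Pow(3, -1)), Mul(2, Pow(-4, -1))))))) = Add(-361, Mul(-15, Rational(-21, 2))) = Add(-361, Rational(315, 2)) = Rational(-407, 2)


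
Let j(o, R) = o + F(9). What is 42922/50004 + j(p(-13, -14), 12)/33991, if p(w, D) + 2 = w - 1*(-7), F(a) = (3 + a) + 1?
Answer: 729605861/849842982 ≈ 0.85852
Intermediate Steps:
F(a) = 4 + a
p(w, D) = 5 + w (p(w, D) = -2 + (w - 1*(-7)) = -2 + (w + 7) = -2 + (7 + w) = 5 + w)
j(o, R) = 13 + o (j(o, R) = o + (4 + 9) = o + 13 = 13 + o)
42922/50004 + j(p(-13, -14), 12)/33991 = 42922/50004 + (13 + (5 - 13))/33991 = 42922*(1/50004) + (13 - 8)*(1/33991) = 21461/25002 + 5*(1/33991) = 21461/25002 + 5/33991 = 729605861/849842982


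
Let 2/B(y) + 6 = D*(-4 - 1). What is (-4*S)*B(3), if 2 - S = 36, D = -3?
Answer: 272/9 ≈ 30.222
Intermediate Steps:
S = -34 (S = 2 - 1*36 = 2 - 36 = -34)
B(y) = 2/9 (B(y) = 2/(-6 - 3*(-4 - 1)) = 2/(-6 - 3*(-5)) = 2/(-6 + 15) = 2/9)
(-4*S)*B(3) = -4*(-34)*(2/9) = 136*(2/9) = 272/9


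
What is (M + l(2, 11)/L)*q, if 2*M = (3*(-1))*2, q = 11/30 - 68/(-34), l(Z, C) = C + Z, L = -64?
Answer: -2911/384 ≈ -7.5807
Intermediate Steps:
q = 71/30 (q = 11*(1/30) - 68*(-1/34) = 11/30 + 2 = 71/30 ≈ 2.3667)
M = -3 (M = ((3*(-1))*2)/2 = (-3*2)/2 = (1/2)*(-6) = -3)
(M + l(2, 11)/L)*q = (-3 + (11 + 2)/(-64))*(71/30) = (-3 + 13*(-1/64))*(71/30) = (-3 - 13/64)*(71/30) = -205/64*71/30 = -2911/384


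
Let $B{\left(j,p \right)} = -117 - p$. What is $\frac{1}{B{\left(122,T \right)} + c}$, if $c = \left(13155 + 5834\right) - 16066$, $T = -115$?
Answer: $\frac{1}{2921} \approx 0.00034235$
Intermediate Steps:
$c = 2923$ ($c = 18989 - 16066 = 2923$)
$\frac{1}{B{\left(122,T \right)} + c} = \frac{1}{\left(-117 - -115\right) + 2923} = \frac{1}{\left(-117 + 115\right) + 2923} = \frac{1}{-2 + 2923} = \frac{1}{2921}$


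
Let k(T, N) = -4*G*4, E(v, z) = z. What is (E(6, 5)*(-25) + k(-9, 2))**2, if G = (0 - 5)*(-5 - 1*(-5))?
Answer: 15625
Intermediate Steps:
G = 0 (G = -5*(-5 + 5) = -5*0 = 0)
k(T, N) = 0 (k(T, N) = -4*0*4 = 0*4 = 0)
(E(6, 5)*(-25) + k(-9, 2))**2 = (5*(-25) + 0)**2 = (-125 + 0)**2 = (-125)**2 = 15625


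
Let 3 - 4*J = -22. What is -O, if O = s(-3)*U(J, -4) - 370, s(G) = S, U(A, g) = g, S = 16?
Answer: 434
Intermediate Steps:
J = 25/4 (J = ¾ - ¼*(-22) = ¾ + 11/2 = 25/4 ≈ 6.2500)
s(G) = 16
O = -434 (O = 16*(-4) - 370 = -64 - 370 = -434)
-O = -1*(-434) = 434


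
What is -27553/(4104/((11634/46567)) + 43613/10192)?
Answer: -1318426928/786243091 ≈ -1.6769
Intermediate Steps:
-27553/(4104/((11634/46567)) + 43613/10192) = -27553/(4104/((11634*(1/46567))) + 43613*(1/10192)) = -27553/(4104/(11634/46567) + 43613/10192) = -27553/(4104*(46567/11634) + 43613/10192) = -27553/(31851828/1939 + 43613/10192) = -27553/46388342369/2823184 = -27553*2823184/46388342369 = -1318426928/786243091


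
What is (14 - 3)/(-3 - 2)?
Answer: -11/5 ≈ -2.2000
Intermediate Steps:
(14 - 3)/(-3 - 2) = 11/(-5) = 11*(-1/5) = -11/5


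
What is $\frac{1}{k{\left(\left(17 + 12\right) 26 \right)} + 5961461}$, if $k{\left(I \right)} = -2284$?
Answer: $\frac{1}{5959177} \approx 1.6781 \cdot 10^{-7}$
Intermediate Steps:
$\frac{1}{k{\left(\left(17 + 12\right) 26 \right)} + 5961461} = \frac{1}{-2284 + 5961461} = \frac{1}{5959177}$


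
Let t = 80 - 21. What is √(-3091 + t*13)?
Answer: 2*I*√581 ≈ 48.208*I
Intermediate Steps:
t = 59
√(-3091 + t*13) = √(-3091 + 59*13) = √(-3091 + 767) = √(-2324) = 2*I*√581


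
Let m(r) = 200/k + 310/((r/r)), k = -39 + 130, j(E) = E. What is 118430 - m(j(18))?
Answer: 10748720/91 ≈ 1.1812e+5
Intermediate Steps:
k = 91
m(r) = 28410/91 (m(r) = 200/91 + 310/((r/r)) = 200*(1/91) + 310/1 = 200/91 + 310*1 = 200/91 + 310 = 28410/91)
118430 - m(j(18)) = 118430 - 1*28410/91 = 118430 - 28410/91 = 10748720/91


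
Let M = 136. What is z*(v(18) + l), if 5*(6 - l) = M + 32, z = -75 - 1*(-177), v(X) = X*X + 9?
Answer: 155754/5 ≈ 31151.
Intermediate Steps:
v(X) = 9 + X**2 (v(X) = X**2 + 9 = 9 + X**2)
z = 102 (z = -75 + 177 = 102)
l = -138/5 (l = 6 - (136 + 32)/5 = 6 - 1/5*168 = 6 - 168/5 = -138/5 ≈ -27.600)
z*(v(18) + l) = 102*((9 + 18**2) - 138/5) = 102*((9 + 324) - 138/5) = 102*(333 - 138/5) = 102*(1527/5) = 155754/5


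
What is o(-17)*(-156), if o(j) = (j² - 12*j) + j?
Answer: -74256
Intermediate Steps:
o(j) = j² - 11*j
o(-17)*(-156) = -17*(-11 - 17)*(-156) = -17*(-28)*(-156) = 476*(-156) = -74256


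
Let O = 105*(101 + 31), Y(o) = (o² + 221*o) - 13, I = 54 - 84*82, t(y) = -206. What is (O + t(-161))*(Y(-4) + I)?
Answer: -105340610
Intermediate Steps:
I = -6834 (I = 54 - 6888 = -6834)
Y(o) = -13 + o² + 221*o
O = 13860 (O = 105*132 = 13860)
(O + t(-161))*(Y(-4) + I) = (13860 - 206)*((-13 + (-4)² + 221*(-4)) - 6834) = 13654*((-13 + 16 - 884) - 6834) = 13654*(-881 - 6834) = 13654*(-7715) = -105340610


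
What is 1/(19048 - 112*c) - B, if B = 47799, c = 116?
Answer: -289470743/6056 ≈ -47799.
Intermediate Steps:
1/(19048 - 112*c) - B = 1/(19048 - 112*116) - 1*47799 = 1/(19048 - 12992) - 47799 = 1/6056 - 47799 = -289470743/6056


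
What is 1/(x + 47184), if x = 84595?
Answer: 1/131779 ≈ 7.5885e-6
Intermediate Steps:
1/(x + 47184) = 1/(84595 + 47184) = 1/131779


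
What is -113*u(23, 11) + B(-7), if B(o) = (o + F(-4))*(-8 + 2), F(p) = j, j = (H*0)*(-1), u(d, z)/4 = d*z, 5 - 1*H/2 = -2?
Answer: -114314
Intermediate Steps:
H = 14 (H = 10 - 2*(-2) = 10 + 4 = 14)
u(d, z) = 4*d*z (u(d, z) = 4*(d*z) = 4*d*z)
j = 0 (j = (14*0)*(-1) = 0*(-1) = 0)
F(p) = 0
B(o) = -6*o (B(o) = (o + 0)*(-8 + 2) = o*(-6) = -6*o)
-113*u(23, 11) + B(-7) = -452*23*11 - 6*(-7) = -113*1012 + 42 = -114356 + 42 = -114314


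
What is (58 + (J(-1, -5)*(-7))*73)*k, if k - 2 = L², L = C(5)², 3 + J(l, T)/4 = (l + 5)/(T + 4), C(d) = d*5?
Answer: 5611747482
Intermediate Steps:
C(d) = 5*d
J(l, T) = -12 + 4*(5 + l)/(4 + T) (J(l, T) = -12 + 4*((l + 5)/(T + 4)) = -12 + 4*((5 + l)/(4 + T)) = -12 + 4*(5 + l)/(4 + T))
L = 625 (L = (5*5)² = 25² = 625)
k = 390627 (k = 2 + 625² = 2 + 390625 = 390627)
(58 + (J(-1, -5)*(-7))*73)*k = (58 + ((4*(-7 - 1 - 3*(-5))/(4 - 5))*(-7))*73)*390627 = (58 + ((4*(-7 - 1 + 15)/(-1))*(-7))*73)*390627 = (58 + ((4*(-1)*7)*(-7))*73)*390627 = (58 - 28*(-7)*73)*390627 = (58 + 196*73)*390627 = (58 + 14308)*390627 = 14366*390627 = 5611747482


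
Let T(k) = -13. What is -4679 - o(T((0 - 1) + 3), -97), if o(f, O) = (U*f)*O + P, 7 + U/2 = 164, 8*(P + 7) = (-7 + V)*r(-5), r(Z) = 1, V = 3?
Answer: -801251/2 ≈ -4.0063e+5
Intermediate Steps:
P = -15/2 (P = -7 + ((-7 + 3)*1)/8 = -7 + (-4*1)/8 = -7 + (1/8)*(-4) = -7 - 1/2 = -15/2 ≈ -7.5000)
U = 314 (U = -14 + 2*164 = -14 + 328 = 314)
o(f, O) = -15/2 + 314*O*f (o(f, O) = (314*f)*O - 15/2 = 314*O*f - 15/2 = -15/2 + 314*O*f)
-4679 - o(T((0 - 1) + 3), -97) = -4679 - (-15/2 + 314*(-97)*(-13)) = -4679 - (-15/2 + 395954) = -4679 - 1*791893/2 = -4679 - 791893/2 = -801251/2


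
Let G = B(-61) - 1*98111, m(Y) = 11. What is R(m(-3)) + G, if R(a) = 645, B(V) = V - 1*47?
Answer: -97574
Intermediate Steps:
B(V) = -47 + V (B(V) = V - 47 = -47 + V)
G = -98219 (G = (-47 - 61) - 1*98111 = -108 - 98111 = -98219)
R(m(-3)) + G = 645 - 98219 = -97574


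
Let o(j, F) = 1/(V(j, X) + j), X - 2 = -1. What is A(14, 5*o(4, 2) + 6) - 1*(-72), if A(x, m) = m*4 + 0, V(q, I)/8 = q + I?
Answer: 1061/11 ≈ 96.455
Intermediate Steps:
X = 1 (X = 2 - 1 = 1)
V(q, I) = 8*I + 8*q (V(q, I) = 8*(q + I) = 8*(I + q) = 8*I + 8*q)
o(j, F) = 1/(8 + 9*j) (o(j, F) = 1/((8*1 + 8*j) + j) = 1/((8 + 8*j) + j) = 1/(8 + 9*j))
A(x, m) = 4*m (A(x, m) = 4*m + 0 = 4*m)
A(14, 5*o(4, 2) + 6) - 1*(-72) = 4*(5/(8 + 9*4) + 6) - 1*(-72) = 4*(5/(8 + 36) + 6) + 72 = 4*(5/44 + 6) + 72 = 4*(269/44) + 72 = 269/11 + 72 = 1061/11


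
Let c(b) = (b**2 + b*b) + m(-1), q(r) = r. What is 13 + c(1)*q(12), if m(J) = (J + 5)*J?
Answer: -11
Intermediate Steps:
m(J) = J*(5 + J) (m(J) = (5 + J)*J = J*(5 + J))
c(b) = -4 + 2*b**2 (c(b) = (b**2 + b*b) - (5 - 1) = (b**2 + b**2) - 1*4 = 2*b**2 - 4 = -4 + 2*b**2)
13 + c(1)*q(12) = 13 + (-4 + 2*1**2)*12 = 13 + (-4 + 2*1)*12 = 13 + (-4 + 2)*12 = 13 - 2*12 = 13 - 24 = -11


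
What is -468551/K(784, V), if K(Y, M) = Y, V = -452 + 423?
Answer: -468551/784 ≈ -597.64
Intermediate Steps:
V = -29
-468551/K(784, V) = -468551/784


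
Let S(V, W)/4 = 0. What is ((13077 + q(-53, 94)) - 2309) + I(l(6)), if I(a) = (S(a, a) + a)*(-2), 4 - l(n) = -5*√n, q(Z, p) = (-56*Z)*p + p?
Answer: 289846 - 10*√6 ≈ 2.8982e+5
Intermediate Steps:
S(V, W) = 0 (S(V, W) = 4*0 = 0)
q(Z, p) = p - 56*Z*p (q(Z, p) = -56*Z*p + p = p - 56*Z*p)
l(n) = 4 + 5*√n (l(n) = 4 - (-5)*√n = 4 + 5*√n)
I(a) = -2*a (I(a) = (0 + a)*(-2) = a*(-2) = -2*a)
((13077 + q(-53, 94)) - 2309) + I(l(6)) = ((13077 + 94*(1 - 56*(-53))) - 2309) - 2*(4 + 5*√6) = ((13077 + 94*(1 + 2968)) - 2309) + (-8 - 10*√6) = ((13077 + 94*2969) - 2309) + (-8 - 10*√6) = ((13077 + 279086) - 2309) + (-8 - 10*√6) = (292163 - 2309) + (-8 - 10*√6) = 289854 + (-8 - 10*√6) = 289846 - 10*√6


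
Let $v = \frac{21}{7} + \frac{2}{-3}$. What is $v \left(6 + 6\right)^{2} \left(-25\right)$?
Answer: $-8400$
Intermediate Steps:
$v = \frac{7}{3}$ ($v = 21 \cdot \frac{1}{7} + 2 \left(- \frac{1}{3}\right) = 3 - \frac{2}{3} = \frac{7}{3} \approx 2.3333$)
$v \left(6 + 6\right)^{2} \left(-25\right) = \frac{7 \left(6 + 6\right)^{2}}{3} \left(-25\right) = \frac{7 \cdot 12^{2}}{3} \left(-25\right) = \frac{7}{3} \cdot 144 \left(-25\right) = 336 \left(-25\right) = -8400$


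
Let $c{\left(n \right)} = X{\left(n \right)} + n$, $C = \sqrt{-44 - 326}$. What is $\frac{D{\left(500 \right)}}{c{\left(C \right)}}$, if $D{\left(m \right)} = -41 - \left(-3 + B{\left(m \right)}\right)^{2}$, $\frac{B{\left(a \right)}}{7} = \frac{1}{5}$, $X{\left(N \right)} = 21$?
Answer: $- \frac{22869}{20275} + \frac{1089 i \sqrt{370}}{20275} \approx -1.1279 + 1.0332 i$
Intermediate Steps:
$B{\left(a \right)} = \frac{7}{5}$
$C = i \sqrt{370}$ ($C = \sqrt{-370} = i \sqrt{370} \approx 19.235 i$)
$D{\left(m \right)} = - \frac{1089}{25}$ ($D{\left(m \right)} = -41 - \left(-3 + \frac{7}{5}\right)^{2} = -41 - \left(- \frac{8}{5}\right)^{2} = -41 - \frac{64}{25} = - \frac{1089}{25}$)
$c{\left(n \right)} = 21 + n$
$\frac{D{\left(500 \right)}}{c{\left(C \right)}} = - \frac{1089}{25 \left(21 + i \sqrt{370}\right)}$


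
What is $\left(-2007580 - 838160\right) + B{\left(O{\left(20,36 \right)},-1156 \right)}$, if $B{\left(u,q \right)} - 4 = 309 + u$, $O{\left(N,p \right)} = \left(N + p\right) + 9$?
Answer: $-2845362$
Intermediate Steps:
$O{\left(N,p \right)} = 9 + N + p$
$B{\left(u,q \right)} = 313 + u$ ($B{\left(u,q \right)} = 4 + \left(309 + u\right) = 313 + u$)
$\left(-2007580 - 838160\right) + B{\left(O{\left(20,36 \right)},-1156 \right)} = \left(-2007580 - 838160\right) + \left(313 + \left(9 + 20 + 36\right)\right) = -2845740 + \left(313 + 65\right) = -2845740 + 378 = -2845362$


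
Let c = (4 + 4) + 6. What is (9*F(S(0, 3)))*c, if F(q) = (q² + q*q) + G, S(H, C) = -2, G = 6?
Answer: 1764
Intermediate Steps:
c = 14 (c = 8 + 6 = 14)
F(q) = 6 + 2*q² (F(q) = (q² + q*q) + 6 = (q² + q²) + 6 = 2*q² + 6 = 6 + 2*q²)
(9*F(S(0, 3)))*c = (9*(6 + 2*(-2)²))*14 = (9*(6 + 2*4))*14 = (9*(6 + 8))*14 = (9*14)*14 = 126*14 = 1764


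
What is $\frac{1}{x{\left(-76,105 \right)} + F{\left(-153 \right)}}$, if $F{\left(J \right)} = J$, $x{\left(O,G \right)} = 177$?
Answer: $\frac{1}{24} \approx 0.041667$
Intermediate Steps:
$\frac{1}{x{\left(-76,105 \right)} + F{\left(-153 \right)}} = \frac{1}{177 - 153} = \frac{1}{24}$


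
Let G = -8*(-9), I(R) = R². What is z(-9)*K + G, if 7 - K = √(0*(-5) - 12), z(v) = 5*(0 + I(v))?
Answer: 2907 - 810*I*√3 ≈ 2907.0 - 1403.0*I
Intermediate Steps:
z(v) = 5*v² (z(v) = 5*(0 + v²) = 5*v²)
K = 7 - 2*I*√3 (K = 7 - √(0*(-5) - 12) = 7 - √(0 - 12) = 7 - √(-12) = 7 - 2*I*√3 ≈ 7.0 - 3.4641*I)
G = 72
z(-9)*K + G = (5*(-9)²)*(7 - 2*I*√3) + 72 = (5*81)*(7 - 2*I*√3) + 72 = 405*(7 - 2*I*√3) + 72 = (2835 - 810*I*√3) + 72 = 2907 - 810*I*√3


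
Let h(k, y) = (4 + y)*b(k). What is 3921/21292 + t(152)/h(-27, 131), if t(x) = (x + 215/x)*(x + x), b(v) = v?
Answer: -108747139/8623260 ≈ -12.611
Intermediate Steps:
h(k, y) = k*(4 + y) (h(k, y) = (4 + y)*k = k*(4 + y))
t(x) = 2*x*(x + 215/x) (t(x) = (x + 215/x)*(2*x) = 2*x*(x + 215/x))
3921/21292 + t(152)/h(-27, 131) = 3921/21292 + (430 + 2*152**2)/((-27*(4 + 131))) = 3921*(1/21292) + (430 + 2*23104)/((-27*135)) = 3921/21292 + (430 + 46208)/(-3645) = 3921/21292 + 46638*(-1/3645) = 3921/21292 - 5182/405 = -108747139/8623260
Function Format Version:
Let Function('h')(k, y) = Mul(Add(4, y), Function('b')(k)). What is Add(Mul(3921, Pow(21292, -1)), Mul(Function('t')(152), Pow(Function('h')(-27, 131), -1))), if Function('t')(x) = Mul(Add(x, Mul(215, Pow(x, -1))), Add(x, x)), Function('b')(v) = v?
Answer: Rational(-108747139, 8623260) ≈ -12.611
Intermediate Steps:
Function('h')(k, y) = Mul(k, Add(4, y)) (Function('h')(k, y) = Mul(Add(4, y), k) = Mul(k, Add(4, y)))
Function('t')(x) = Mul(2, x, Add(x, Mul(215, Pow(x, -1)))) (Function('t')(x) = Mul(Add(x, Mul(215, Pow(x, -1))), Mul(2, x)) = Mul(2, x, Add(x, Mul(215, Pow(x, -1)))))
Add(Mul(3921, Pow(21292, -1)), Mul(Function('t')(152), Pow(Function('h')(-27, 131), -1))) = Add(Mul(3921, Pow(21292, -1)), Mul(Add(430, Mul(2, Pow(152, 2))), Pow(Mul(-27, Add(4, 131)), -1))) = Add(Mul(3921, Rational(1, 21292)), Mul(Add(430, Mul(2, 23104)), Pow(Mul(-27, 135), -1))) = Add(Rational(3921, 21292), Mul(Add(430, 46208), Pow(-3645, -1))) = Add(Rational(3921, 21292), Mul(46638, Rational(-1, 3645))) = Add(Rational(3921, 21292), Rational(-5182, 405)) = Rational(-108747139, 8623260)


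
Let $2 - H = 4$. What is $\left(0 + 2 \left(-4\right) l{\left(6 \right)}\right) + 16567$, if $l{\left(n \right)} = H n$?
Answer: $16663$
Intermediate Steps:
$H = -2$ ($H = 2 - 4 = -2$)
$l{\left(n \right)} = - 2 n$
$\left(0 + 2 \left(-4\right) l{\left(6 \right)}\right) + 16567 = \left(0 + 2 \left(-4\right) \left(\left(-2\right) 6\right)\right) + 16567 = \left(0 - -96\right) + 16567 = \left(0 + 96\right) + 16567 = 96 + 16567 = 16663$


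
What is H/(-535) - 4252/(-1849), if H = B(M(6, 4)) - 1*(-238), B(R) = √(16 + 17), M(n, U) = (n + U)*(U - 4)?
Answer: 1834758/989215 - √33/535 ≈ 1.8440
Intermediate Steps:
M(n, U) = (-4 + U)*(U + n) (M(n, U) = (U + n)*(-4 + U) = (-4 + U)*(U + n))
B(R) = √33
H = 238 + √33 (H = √33 - 1*(-238) = √33 + 238 = 238 + √33 ≈ 243.74)
H/(-535) - 4252/(-1849) = (238 + √33)/(-535) - 4252/(-1849) = (238 + √33)*(-1/535) - 4252*(-1/1849) = (-238/535 - √33/535) + 4252/1849 = 1834758/989215 - √33/535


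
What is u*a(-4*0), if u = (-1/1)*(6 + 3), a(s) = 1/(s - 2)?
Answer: 9/2 ≈ 4.5000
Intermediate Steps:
a(s) = 1/(-2 + s)
u = -9 (u = -1*1*9 = -1*9 = -9)
u*a(-4*0) = -9/(-2 - 4*0) = -9/(-2 + 0) = -9/(-2) = -9*(-1/2) = 9/2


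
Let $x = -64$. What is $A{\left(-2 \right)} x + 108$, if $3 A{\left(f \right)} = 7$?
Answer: $- \frac{124}{3} \approx -41.333$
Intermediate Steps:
$A{\left(f \right)} = \frac{7}{3}$ ($A{\left(f \right)} = \frac{1}{3} \cdot 7 = \frac{7}{3}$)
$A{\left(-2 \right)} x + 108 = \frac{7}{3} \left(-64\right) + 108 = - \frac{448}{3} + 108 = - \frac{124}{3}$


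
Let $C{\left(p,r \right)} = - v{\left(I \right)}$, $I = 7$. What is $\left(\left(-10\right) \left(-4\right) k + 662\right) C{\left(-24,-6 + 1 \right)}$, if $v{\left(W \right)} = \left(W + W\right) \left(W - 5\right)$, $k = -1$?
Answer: $-17416$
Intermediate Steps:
$v{\left(W \right)} = 2 W \left(-5 + W\right)$
$C{\left(p,r \right)} = -28$ ($C{\left(p,r \right)} = - 2 \cdot 7 \left(-5 + 7\right) = - 2 \cdot 7 \cdot 2 = \left(-1\right) 28 = -28$)
$\left(\left(-10\right) \left(-4\right) k + 662\right) C{\left(-24,-6 + 1 \right)} = \left(\left(-10\right) \left(-4\right) \left(-1\right) + 662\right) \left(-28\right) = \left(40 \left(-1\right) + 662\right) \left(-28\right) = \left(-40 + 662\right) \left(-28\right) = 622 \left(-28\right) = -17416$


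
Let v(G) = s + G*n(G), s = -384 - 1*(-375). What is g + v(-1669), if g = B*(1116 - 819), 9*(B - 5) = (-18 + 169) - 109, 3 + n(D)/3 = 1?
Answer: 12876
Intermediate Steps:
n(D) = -6 (n(D) = -9 + 3*1 = -9 + 3 = -6)
B = 29/3 (B = 5 + ((-18 + 169) - 109)/9 = 5 + (151 - 109)/9 = 5 + (⅑)*42 = 5 + 14/3 = 29/3 ≈ 9.6667)
s = -9 (s = -384 + 375 = -9)
v(G) = -9 - 6*G (v(G) = -9 + G*(-6) = -9 - 6*G)
g = 2871 (g = 29*(1116 - 819)/3 = (29/3)*297 = 2871)
g + v(-1669) = 2871 + (-9 - 6*(-1669)) = 2871 + (-9 + 10014) = 2871 + 10005 = 12876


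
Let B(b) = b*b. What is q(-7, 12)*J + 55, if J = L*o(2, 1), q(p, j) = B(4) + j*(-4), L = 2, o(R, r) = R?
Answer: -73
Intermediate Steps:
B(b) = b²
q(p, j) = 16 - 4*j (q(p, j) = 4² + j*(-4) = 16 - 4*j)
J = 4 (J = 2*2 = 4)
q(-7, 12)*J + 55 = (16 - 4*12)*4 + 55 = (16 - 48)*4 + 55 = -32*4 + 55 = -128 + 55 = -73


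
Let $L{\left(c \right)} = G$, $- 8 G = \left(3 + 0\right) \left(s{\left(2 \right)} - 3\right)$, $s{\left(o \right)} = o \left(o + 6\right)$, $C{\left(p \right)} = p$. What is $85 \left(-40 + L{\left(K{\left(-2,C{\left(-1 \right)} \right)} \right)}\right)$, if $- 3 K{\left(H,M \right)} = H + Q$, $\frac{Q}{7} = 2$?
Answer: $- \frac{30515}{8} \approx -3814.4$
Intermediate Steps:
$Q = 14$ ($Q = 7 \cdot 2 = 14$)
$s{\left(o \right)} = o \left(6 + o\right)$
$K{\left(H,M \right)} = - \frac{14}{3} - \frac{H}{3}$ ($K{\left(H,M \right)} = - \frac{H + 14}{3} = - \frac{14 + H}{3} = - \frac{14}{3} - \frac{H}{3}$)
$G = - \frac{39}{8}$ ($G = - \frac{\left(3 + 0\right) \left(2 \left(6 + 2\right) - 3\right)}{8} = - \frac{3 \left(2 \cdot 8 - 3\right)}{8} = - \frac{3 \left(16 - 3\right)}{8} = - \frac{3 \cdot 13}{8} = \left(- \frac{1}{8}\right) 39 = - \frac{39}{8} \approx -4.875$)
$L{\left(c \right)} = - \frac{39}{8}$
$85 \left(-40 + L{\left(K{\left(-2,C{\left(-1 \right)} \right)} \right)}\right) = 85 \left(-40 - \frac{39}{8}\right) = 85 \left(- \frac{359}{8}\right) = - \frac{30515}{8}$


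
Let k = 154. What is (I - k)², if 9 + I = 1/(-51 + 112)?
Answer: 98843364/3721 ≈ 26564.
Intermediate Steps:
I = -548/61 (I = -9 + 1/(-51 + 112) = -9 + 1/61 = -548/61 ≈ -8.9836)
(I - k)² = (-548/61 - 1*154)² = (-548/61 - 154)² = (-9942/61)² = 98843364/3721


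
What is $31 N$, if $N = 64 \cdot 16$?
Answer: $31744$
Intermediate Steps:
$N = 1024$
$31 N = 31 \cdot 1024 = 31744$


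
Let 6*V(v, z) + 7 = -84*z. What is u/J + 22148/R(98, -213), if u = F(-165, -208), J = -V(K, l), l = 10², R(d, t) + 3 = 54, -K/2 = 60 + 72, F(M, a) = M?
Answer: 186147746/428757 ≈ 434.16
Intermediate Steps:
K = -264 (K = -2*(60 + 72) = -2*132 = -264)
R(d, t) = 51 (R(d, t) = -3 + 54 = 51)
l = 100
V(v, z) = -7/6 - 14*z (V(v, z) = -7/6 + (-84*z)/6 = -7/6 - 14*z)
J = 8407/6 (J = -(-7/6 - 14*100) = -(-7/6 - 1400) = -1*(-8407/6) = 8407/6 ≈ 1401.2)
u = -165
u/J + 22148/R(98, -213) = -165/8407/6 + 22148/51 = -165*6/8407 + 22148*(1/51) = -990/8407 + 22148/51 = 186147746/428757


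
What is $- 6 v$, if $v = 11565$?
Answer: $-69390$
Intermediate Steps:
$- 6 v = \left(-6\right) 11565 = -69390$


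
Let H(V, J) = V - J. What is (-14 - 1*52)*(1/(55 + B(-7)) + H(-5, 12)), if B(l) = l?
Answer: 8965/8 ≈ 1120.6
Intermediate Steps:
(-14 - 1*52)*(1/(55 + B(-7)) + H(-5, 12)) = (-14 - 1*52)*(1/(55 - 7) + (-5 - 1*12)) = (-14 - 52)*(1/48 + (-5 - 12)) = -66*(1/48 - 17) = -66*(-815/48) = 8965/8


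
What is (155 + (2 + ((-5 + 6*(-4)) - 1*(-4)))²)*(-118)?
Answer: -80712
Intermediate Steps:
(155 + (2 + ((-5 + 6*(-4)) - 1*(-4)))²)*(-118) = (155 + (2 + ((-5 - 24) + 4))²)*(-118) = (155 + (2 + (-29 + 4))²)*(-118) = (155 + (2 - 25)²)*(-118) = (155 + (-23)²)*(-118) = (155 + 529)*(-118) = 684*(-118) = -80712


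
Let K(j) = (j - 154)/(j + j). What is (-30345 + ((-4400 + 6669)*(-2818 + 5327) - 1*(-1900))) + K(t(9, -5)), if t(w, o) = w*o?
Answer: 509803039/90 ≈ 5.6645e+6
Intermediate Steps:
t(w, o) = o*w
K(j) = (-154 + j)/(2*j) (K(j) = (-154 + j)/((2*j)) = (-154 + j)*(1/(2*j)) = (-154 + j)/(2*j))
(-30345 + ((-4400 + 6669)*(-2818 + 5327) - 1*(-1900))) + K(t(9, -5)) = (-30345 + ((-4400 + 6669)*(-2818 + 5327) - 1*(-1900))) + (-154 - 5*9)/(2*((-5*9))) = (-30345 + (2269*2509 + 1900)) + (½)*(-154 - 45)/(-45) = (-30345 + (5692921 + 1900)) + (½)*(-1/45)*(-199) = (-30345 + 5694821) + 199/90 = 5664476 + 199/90 = 509803039/90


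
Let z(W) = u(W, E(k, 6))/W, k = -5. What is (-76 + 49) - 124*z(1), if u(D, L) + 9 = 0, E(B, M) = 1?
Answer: 1089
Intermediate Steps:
u(D, L) = -9 (u(D, L) = -9 + 0 = -9)
z(W) = -9/W
(-76 + 49) - 124*z(1) = (-76 + 49) - (-1116)/1 = -27 - (-1116) = -27 - 124*(-9) = -27 + 1116 = 1089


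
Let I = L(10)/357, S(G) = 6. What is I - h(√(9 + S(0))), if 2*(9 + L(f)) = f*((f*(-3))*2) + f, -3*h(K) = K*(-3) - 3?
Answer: -661/357 - √15 ≈ -5.7245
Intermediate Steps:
h(K) = 1 + K (h(K) = -(K*(-3) - 3)/3 = -(-3*K - 3)/3 = -(-3 - 3*K)/3 = 1 + K)
L(f) = -9 + f/2 - 3*f² (L(f) = -9 + (f*((f*(-3))*2) + f)/2 = -9 + (f*(-3*f*2) + f)/2 = -9 + (f*(-6*f) + f)/2 = -9 + (-6*f² + f)/2 = -9 + (f - 6*f²)/2 = -9 + (f/2 - 3*f²) = -9 + f/2 - 3*f²)
I = -304/357 (I = (-9 + (½)*10 - 3*10²)/357 = (-9 + 5 - 3*100)*(1/357) = (-9 + 5 - 300)*(1/357) = -304*1/357 = -304/357 ≈ -0.85154)
I - h(√(9 + S(0))) = -304/357 - (1 + √(9 + 6)) = -304/357 - (1 + √15) = -304/357 + (-1 - √15) = -661/357 - √15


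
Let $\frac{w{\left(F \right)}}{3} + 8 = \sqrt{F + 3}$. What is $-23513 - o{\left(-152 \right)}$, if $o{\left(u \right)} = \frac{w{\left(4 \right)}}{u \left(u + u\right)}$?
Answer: $- \frac{135811085}{5776} - \frac{3 \sqrt{7}}{46208} \approx -23513.0$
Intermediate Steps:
$w{\left(F \right)} = -24 + 3 \sqrt{3 + F}$ ($w{\left(F \right)} = -24 + 3 \sqrt{F + 3} = -24 + 3 \sqrt{3 + F}$)
$o{\left(u \right)} = \frac{-24 + 3 \sqrt{7}}{2 u^{2}}$ ($o{\left(u \right)} = \frac{-24 + 3 \sqrt{3 + 4}}{u \left(u + u\right)} = \frac{-24 + 3 \sqrt{7}}{u 2 u} = \frac{-24 + 3 \sqrt{7}}{2 u^{2}}$)
$-23513 - o{\left(-152 \right)} = -23513 - \frac{3 \left(-8 + \sqrt{7}\right)}{2 \cdot 23104} = -23513 - \frac{3}{2} \cdot \frac{1}{23104} \left(-8 + \sqrt{7}\right) = -23513 - \left(- \frac{3}{5776} + \frac{3 \sqrt{7}}{46208}\right) = -23513 + \left(\frac{3}{5776} - \frac{3 \sqrt{7}}{46208}\right) = - \frac{135811085}{5776} - \frac{3 \sqrt{7}}{46208}$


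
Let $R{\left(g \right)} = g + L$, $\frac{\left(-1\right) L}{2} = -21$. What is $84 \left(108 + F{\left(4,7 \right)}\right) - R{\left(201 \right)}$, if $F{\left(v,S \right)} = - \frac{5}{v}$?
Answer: $8724$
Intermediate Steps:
$L = 42$ ($L = \left(-2\right) \left(-21\right) = 42$)
$R{\left(g \right)} = 42 + g$ ($R{\left(g \right)} = g + 42 = 42 + g$)
$84 \left(108 + F{\left(4,7 \right)}\right) - R{\left(201 \right)} = 84 \left(108 - \frac{5}{4}\right) - \left(42 + 201\right) = 84 \left(108 - \frac{5}{4}\right) - 243 = 84 \cdot \frac{427}{4} - 243 = 8967 - 243 = 8724$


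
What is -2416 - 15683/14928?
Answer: -36081731/14928 ≈ -2417.1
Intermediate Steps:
-2416 - 15683/14928 = -36081731/14928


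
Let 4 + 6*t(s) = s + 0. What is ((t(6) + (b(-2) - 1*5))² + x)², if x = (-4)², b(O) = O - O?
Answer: 115600/81 ≈ 1427.2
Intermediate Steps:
b(O) = 0
t(s) = -⅔ + s/6 (t(s) = -⅔ + (s + 0)/6 = -⅔ + s/6)
x = 16
((t(6) + (b(-2) - 1*5))² + x)² = (((-⅔ + (⅙)*6) + (0 - 1*5))² + 16)² = (((-⅔ + 1) + (0 - 5))² + 16)² = ((⅓ - 5)² + 16)² = ((-14/3)² + 16)² = (196/9 + 16)² = (340/9)² = 115600/81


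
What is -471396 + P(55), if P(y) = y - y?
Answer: -471396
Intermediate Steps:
P(y) = 0
-471396 + P(55) = -471396 + 0 = -471396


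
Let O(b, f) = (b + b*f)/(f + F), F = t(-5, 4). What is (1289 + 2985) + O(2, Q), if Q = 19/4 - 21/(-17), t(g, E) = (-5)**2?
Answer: 9006268/2107 ≈ 4274.5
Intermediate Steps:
t(g, E) = 25
F = 25
Q = 407/68 (Q = 19*(1/4) - 21*(-1/17) = 19/4 + 21/17 = 407/68 ≈ 5.9853)
O(b, f) = (b + b*f)/(25 + f) (O(b, f) = (b + b*f)/(f + 25) = (b + b*f)/(25 + f))
(1289 + 2985) + O(2, Q) = (1289 + 2985) + 2*(1 + 407/68)/(25 + 407/68) = 4274 + 2*(475/68)/(2107/68) = 4274 + 2*(68/2107)*(475/68) = 4274 + 950/2107 = 9006268/2107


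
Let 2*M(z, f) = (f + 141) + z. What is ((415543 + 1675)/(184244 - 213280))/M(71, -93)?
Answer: -208609/863821 ≈ -0.24150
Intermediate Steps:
M(z, f) = 141/2 + f/2 + z/2 (M(z, f) = ((f + 141) + z)/2 = ((141 + f) + z)/2 = (141 + f + z)/2 = 141/2 + f/2 + z/2)
((415543 + 1675)/(184244 - 213280))/M(71, -93) = ((415543 + 1675)/(184244 - 213280))/(141/2 + (1/2)*(-93) + (1/2)*71) = (417218/(-29036))/(141/2 - 93/2 + 71/2) = (417218*(-1/29036))/(119/2) = -208609/14518*2/119 = -208609/863821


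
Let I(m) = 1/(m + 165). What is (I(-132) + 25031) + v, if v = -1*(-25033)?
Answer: 1652113/33 ≈ 50064.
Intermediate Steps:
I(m) = 1/(165 + m)
v = 25033
(I(-132) + 25031) + v = (1/(165 - 132) + 25031) + 25033 = (1/33 + 25031) + 25033 = 826024/33 + 25033 = 1652113/33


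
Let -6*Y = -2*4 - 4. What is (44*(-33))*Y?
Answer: -2904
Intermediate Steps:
Y = 2 (Y = -(-2*4 - 4)/6 = -(-8 - 4)/6 = -⅙*(-12) = 2)
(44*(-33))*Y = (44*(-33))*2 = -1452*2 = -2904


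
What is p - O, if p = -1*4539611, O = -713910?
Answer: -3825701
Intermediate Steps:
p = -4539611
p - O = -4539611 - 1*(-713910) = -4539611 + 713910 = -3825701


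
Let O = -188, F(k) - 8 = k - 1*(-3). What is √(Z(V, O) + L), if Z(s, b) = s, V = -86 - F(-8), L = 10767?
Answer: √10678 ≈ 103.33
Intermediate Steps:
F(k) = 11 + k (F(k) = 8 + (k - 1*(-3)) = 8 + (k + 3) = 8 + (3 + k) = 11 + k)
V = -89 (V = -86 - (11 - 8) = -86 - 1*3 = -86 - 3 = -89)
√(Z(V, O) + L) = √(-89 + 10767) = √10678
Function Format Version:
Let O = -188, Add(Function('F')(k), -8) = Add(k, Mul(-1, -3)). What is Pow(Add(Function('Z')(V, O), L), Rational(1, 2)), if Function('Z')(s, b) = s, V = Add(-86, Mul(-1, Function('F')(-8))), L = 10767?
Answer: Pow(10678, Rational(1, 2)) ≈ 103.33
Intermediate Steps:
Function('F')(k) = Add(11, k) (Function('F')(k) = Add(8, Add(k, Mul(-1, -3))) = Add(8, Add(k, 3)) = Add(8, Add(3, k)) = Add(11, k))
V = -89 (V = Add(-86, Mul(-1, Add(11, -8))) = Add(-86, Mul(-1, 3)) = Add(-86, -3) = -89)
Pow(Add(Function('Z')(V, O), L), Rational(1, 2)) = Pow(Add(-89, 10767), Rational(1, 2)) = Pow(10678, Rational(1, 2))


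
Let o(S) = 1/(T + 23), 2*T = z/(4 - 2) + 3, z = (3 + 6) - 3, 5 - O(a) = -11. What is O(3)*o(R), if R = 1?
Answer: 8/13 ≈ 0.61539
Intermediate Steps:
O(a) = 16 (O(a) = 5 - 1*(-11) = 5 + 11 = 16)
z = 6 (z = 9 - 3 = 6)
T = 3 (T = (6/(4 - 2) + 3)/2 = (6/2 + 3)/2 = (6*(½) + 3)/2 = (3 + 3)/2 = (½)*6 = 3)
o(S) = 1/26 (o(S) = 1/(3 + 23) = 1/26)
O(3)*o(R) = 16*(1/26) = 8/13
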